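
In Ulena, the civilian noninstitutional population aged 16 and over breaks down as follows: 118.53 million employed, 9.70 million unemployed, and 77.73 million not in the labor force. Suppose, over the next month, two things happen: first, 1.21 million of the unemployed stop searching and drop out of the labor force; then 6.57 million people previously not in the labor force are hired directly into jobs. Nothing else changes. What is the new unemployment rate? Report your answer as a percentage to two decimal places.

New unemployment rate ≈ 6.36%.

Initially, labor force = 118.53 + 9.70 = 128.23 million, so u = 9.70/128.23 = 7.56%.
After the first change, unemployed and labor force both fall by 1.21 → E = 118.53, U = 8.49, labor force = 127.02 million.
After the second change, employed and labor force both rise by 6.57; unemployed unchanged → E = 125.10, U = 8.49, labor force = 133.59 million.
New unemployment rate = 8.49 / 133.59 = 6.36%.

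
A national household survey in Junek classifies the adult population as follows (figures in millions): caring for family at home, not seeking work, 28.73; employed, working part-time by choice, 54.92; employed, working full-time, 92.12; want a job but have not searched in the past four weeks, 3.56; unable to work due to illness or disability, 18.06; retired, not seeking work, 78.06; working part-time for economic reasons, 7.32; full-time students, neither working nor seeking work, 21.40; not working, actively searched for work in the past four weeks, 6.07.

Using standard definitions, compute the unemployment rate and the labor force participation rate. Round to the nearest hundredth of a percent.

Employed = 54.92 + 92.12 + 7.32 = 154.36 million (anyone who worked, including part-time for economic reasons, counts as employed).
Unemployed = 6.07 million.
Labor force = 154.36 + 6.07 = 160.43 million.
Not in labor force = 28.73 + 3.56 + 18.06 + 78.06 + 21.40 = 149.81 million (those not working and not actively searching are outside the labor force — including those who want a job but have given up searching).
Civilian working-age population = 160.43 + 149.81 = 310.24 million.
Unemployment rate = 6.07 / 160.43 = 3.78%.
Labor force participation rate = 160.43 / 310.24 = 51.71%.

Unemployment rate ≈ 3.78%; labor force participation rate ≈ 51.71%.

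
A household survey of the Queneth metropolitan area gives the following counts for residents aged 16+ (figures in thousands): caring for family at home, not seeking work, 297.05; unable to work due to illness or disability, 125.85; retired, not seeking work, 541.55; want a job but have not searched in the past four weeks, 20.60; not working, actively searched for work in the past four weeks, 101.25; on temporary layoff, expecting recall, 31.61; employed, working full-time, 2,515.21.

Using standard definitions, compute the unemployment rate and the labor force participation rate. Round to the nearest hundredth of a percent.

Employed = 2,515.21 thousand.
Unemployed = 101.25 + 31.61 = 132.86 thousand (jobless and actively searching, or on temporary layoff).
Labor force = 2,515.21 + 132.86 = 2,648.07 thousand.
Not in labor force = 297.05 + 125.85 + 541.55 + 20.60 = 985.05 thousand (those not working and not actively searching are outside the labor force — including those who want a job but have given up searching).
Civilian working-age population = 2,648.07 + 985.05 = 3,633.12 thousand.
Unemployment rate = 132.86 / 2,648.07 = 5.02%.
Labor force participation rate = 2,648.07 / 3,633.12 = 72.89%.

Unemployment rate ≈ 5.02%; labor force participation rate ≈ 72.89%.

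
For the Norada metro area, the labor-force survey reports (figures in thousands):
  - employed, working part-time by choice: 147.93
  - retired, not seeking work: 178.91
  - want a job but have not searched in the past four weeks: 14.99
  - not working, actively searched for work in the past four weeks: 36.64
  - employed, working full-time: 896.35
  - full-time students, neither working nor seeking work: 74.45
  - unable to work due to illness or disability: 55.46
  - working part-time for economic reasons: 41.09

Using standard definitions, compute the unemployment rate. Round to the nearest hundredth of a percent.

Employed = 147.93 + 896.35 + 41.09 = 1,085.37 thousand (anyone who worked, including part-time for economic reasons, counts as employed).
Unemployed = 36.64 thousand.
Labor force = 1,085.37 + 36.64 = 1,122.01 thousand.
Unemployment rate = 36.64 / 1,122.01 = 3.27%.

Unemployment rate ≈ 3.27%.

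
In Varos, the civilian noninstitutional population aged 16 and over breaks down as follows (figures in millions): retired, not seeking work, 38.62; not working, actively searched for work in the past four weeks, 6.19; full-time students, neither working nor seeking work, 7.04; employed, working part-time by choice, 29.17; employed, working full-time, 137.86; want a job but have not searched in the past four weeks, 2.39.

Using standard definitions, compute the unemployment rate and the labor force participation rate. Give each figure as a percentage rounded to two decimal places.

Unemployment rate ≈ 3.57%; labor force participation rate ≈ 78.28%.

Employed = 29.17 + 137.86 = 167.03 million.
Unemployed = 6.19 million.
Labor force = 167.03 + 6.19 = 173.22 million.
Not in labor force = 38.62 + 7.04 + 2.39 = 48.05 million (those not working and not actively searching are outside the labor force — including those who want a job but have given up searching).
Civilian working-age population = 173.22 + 48.05 = 221.27 million.
Unemployment rate = 6.19 / 173.22 = 3.57%.
Labor force participation rate = 173.22 / 221.27 = 78.28%.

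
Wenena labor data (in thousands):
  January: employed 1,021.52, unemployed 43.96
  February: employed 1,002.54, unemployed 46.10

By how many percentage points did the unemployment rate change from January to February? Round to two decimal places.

The unemployment rate changed by +0.27 percentage points.

January: labor force = 1,021.52 + 43.96 = 1,065.48; u = 43.96/1,065.48 = 4.13%.
February: labor force = 1,002.54 + 46.10 = 1,048.64; u = 46.10/1,048.64 = 4.40%.
Change = 4.40% − 4.13% = +0.27 pp.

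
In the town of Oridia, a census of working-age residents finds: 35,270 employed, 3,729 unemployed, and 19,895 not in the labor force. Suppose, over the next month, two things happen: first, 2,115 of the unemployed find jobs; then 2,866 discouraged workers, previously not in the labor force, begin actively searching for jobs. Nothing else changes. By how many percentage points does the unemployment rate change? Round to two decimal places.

Initially, labor force = 35,270 + 3,729 = 38,999, so u = 3,729/38,999 = 9.56%.
After the first change, unemployed falls and employed rises by 2,115; labor force unchanged → E = 37,385, U = 1,614, labor force = 38,999.
After the second change, unemployed and labor force both rise by 2,866 → E = 37,385, U = 4,480, labor force = 41,865.
New unemployment rate = 4,480 / 41,865 = 10.70%.
Change = 10.70% − 9.56% = +1.14 percentage points.

The unemployment rate changes by +1.14 percentage points.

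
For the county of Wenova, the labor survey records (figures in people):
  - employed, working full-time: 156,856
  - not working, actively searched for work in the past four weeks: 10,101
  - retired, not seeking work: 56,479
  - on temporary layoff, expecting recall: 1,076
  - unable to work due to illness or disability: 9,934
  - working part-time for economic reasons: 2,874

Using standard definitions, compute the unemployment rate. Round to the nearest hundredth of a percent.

Unemployment rate ≈ 6.54%.

Employed = 156,856 + 2,874 = 159,730 (anyone who worked, including part-time for economic reasons, counts as employed).
Unemployed = 10,101 + 1,076 = 11,177 (jobless and actively searching, or on temporary layoff).
Labor force = 159,730 + 11,177 = 170,907.
Unemployment rate = 11,177 / 170,907 = 6.54%.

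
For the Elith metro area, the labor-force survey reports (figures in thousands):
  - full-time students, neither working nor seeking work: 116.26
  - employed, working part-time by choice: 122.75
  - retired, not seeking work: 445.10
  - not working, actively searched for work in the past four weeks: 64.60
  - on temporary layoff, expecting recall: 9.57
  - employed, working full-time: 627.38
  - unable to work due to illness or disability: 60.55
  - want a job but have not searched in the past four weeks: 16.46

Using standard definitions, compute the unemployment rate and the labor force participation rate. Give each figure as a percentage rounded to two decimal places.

Unemployment rate ≈ 9.00%; labor force participation rate ≈ 56.36%.

Employed = 122.75 + 627.38 = 750.13 thousand.
Unemployed = 64.60 + 9.57 = 74.17 thousand (jobless and actively searching, or on temporary layoff).
Labor force = 750.13 + 74.17 = 824.30 thousand.
Not in labor force = 116.26 + 445.10 + 60.55 + 16.46 = 638.37 thousand (those not working and not actively searching are outside the labor force — including those who want a job but have given up searching).
Civilian working-age population = 824.30 + 638.37 = 1,462.67 thousand.
Unemployment rate = 74.17 / 824.30 = 9.00%.
Labor force participation rate = 824.30 / 1,462.67 = 56.36%.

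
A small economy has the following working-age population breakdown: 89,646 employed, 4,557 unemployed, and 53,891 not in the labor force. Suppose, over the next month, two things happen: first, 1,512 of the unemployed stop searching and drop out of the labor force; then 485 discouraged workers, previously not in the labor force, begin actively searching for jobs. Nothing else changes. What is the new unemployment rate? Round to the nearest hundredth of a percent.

Initially, labor force = 89,646 + 4,557 = 94,203, so u = 4,557/94,203 = 4.84%.
After the first change, unemployed and labor force both fall by 1,512 → E = 89,646, U = 3,045, labor force = 92,691.
After the second change, unemployed and labor force both rise by 485 → E = 89,646, U = 3,530, labor force = 93,176.
New unemployment rate = 3,530 / 93,176 = 3.79%.

New unemployment rate ≈ 3.79%.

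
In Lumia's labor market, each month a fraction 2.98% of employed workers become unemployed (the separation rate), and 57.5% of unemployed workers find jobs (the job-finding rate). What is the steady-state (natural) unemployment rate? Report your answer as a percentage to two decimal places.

Steady-state unemployment rate ≈ 4.93%.

At steady state the flows balance: s·E = f·U, so U/(E+U) = s/(s+f).
u* = 2.98 / (2.98 + 57.5) = 2.98 / 60.48 = 4.93%.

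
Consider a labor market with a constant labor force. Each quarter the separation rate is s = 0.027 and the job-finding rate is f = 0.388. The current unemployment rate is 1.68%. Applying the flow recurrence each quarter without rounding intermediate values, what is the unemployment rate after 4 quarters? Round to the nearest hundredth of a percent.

Unemployment rate after four quarters ≈ 5.94%.

With a fixed labor force, u_{t+1} = u_t + s·(1−u_t) − f·u_t = u_t·(1−s−f) + s.
Here 1−s−f = 0.585 and s = 0.027.
u_1 = 0.016800 × 0.585 + 0.027 = 0.036828.
u_2 = 0.036828 × 0.585 + 0.027 = 0.048544.
u_3 = 0.048544 × 0.585 + 0.027 = 0.055398.
u_4 = 0.055398 × 0.585 + 0.027 = 0.059408.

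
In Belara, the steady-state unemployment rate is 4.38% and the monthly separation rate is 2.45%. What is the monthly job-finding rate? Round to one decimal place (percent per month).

Job-finding rate ≈ 53.5% per month.

From u* = s/(s+f): f = s·(1−u)/u.
f = 2.45 × (1 − 0.0438) / 0.0438 = 2.3427 / 0.0438 ≈ 53.5% per month.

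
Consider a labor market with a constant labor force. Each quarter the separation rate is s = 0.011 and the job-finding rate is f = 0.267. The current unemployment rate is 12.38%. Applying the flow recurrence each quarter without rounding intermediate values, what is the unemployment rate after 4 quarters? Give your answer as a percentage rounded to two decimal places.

Unemployment rate after four quarters ≈ 6.25%.

With a fixed labor force, u_{t+1} = u_t + s·(1−u_t) − f·u_t = u_t·(1−s−f) + s.
Here 1−s−f = 0.722 and s = 0.011.
u_1 = 0.123800 × 0.722 + 0.011 = 0.100384.
u_2 = 0.100384 × 0.722 + 0.011 = 0.083477.
u_3 = 0.083477 × 0.722 + 0.011 = 0.071270.
u_4 = 0.071270 × 0.722 + 0.011 = 0.062457.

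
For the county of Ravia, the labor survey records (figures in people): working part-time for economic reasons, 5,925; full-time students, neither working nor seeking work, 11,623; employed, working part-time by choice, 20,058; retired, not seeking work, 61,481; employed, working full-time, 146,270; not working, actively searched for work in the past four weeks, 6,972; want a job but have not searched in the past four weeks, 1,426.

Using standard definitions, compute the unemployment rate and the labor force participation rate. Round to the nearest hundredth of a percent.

Employed = 5,925 + 20,058 + 146,270 = 172,253 (anyone who worked, including part-time for economic reasons, counts as employed).
Unemployed = 6,972.
Labor force = 172,253 + 6,972 = 179,225.
Not in labor force = 11,623 + 61,481 + 1,426 = 74,530 (those not working and not actively searching are outside the labor force — including those who want a job but have given up searching).
Civilian working-age population = 179,225 + 74,530 = 253,755.
Unemployment rate = 6,972 / 179,225 = 3.89%.
Labor force participation rate = 179,225 / 253,755 = 70.63%.

Unemployment rate ≈ 3.89%; labor force participation rate ≈ 70.63%.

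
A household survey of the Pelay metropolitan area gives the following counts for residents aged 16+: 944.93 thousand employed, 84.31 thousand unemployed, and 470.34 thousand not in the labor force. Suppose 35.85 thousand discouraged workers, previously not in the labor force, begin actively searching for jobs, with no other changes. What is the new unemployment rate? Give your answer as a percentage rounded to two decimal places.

New unemployment rate ≈ 11.28%.

Initially, labor force = 944.93 + 84.31 = 1,029.24 thousand, so u = 84.31/1,029.24 = 8.19%.
After the change, unemployed and labor force both rise by 35.85 → E = 944.93, U = 120.16, labor force = 1,065.09 thousand.
New unemployment rate = 120.16 / 1,065.09 = 11.28%.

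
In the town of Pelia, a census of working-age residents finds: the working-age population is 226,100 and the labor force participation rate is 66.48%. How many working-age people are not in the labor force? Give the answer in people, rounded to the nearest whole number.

Share not in the labor force = 1 − 0.6648 = 0.3352.
Not in labor force = 0.3352 × 226,100 ≈ 75,789.

About 75,789 are not in the labor force.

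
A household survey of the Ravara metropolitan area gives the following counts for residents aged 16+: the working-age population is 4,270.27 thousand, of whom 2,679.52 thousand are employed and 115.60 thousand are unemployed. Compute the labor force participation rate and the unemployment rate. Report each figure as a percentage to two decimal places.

Labor force = employed + unemployed = 2,679.52 + 115.60 = 2,795.12 thousand.
Unemployment rate = 115.60 / 2,795.12 = 4.14%.
Labor force participation rate = 2,795.12 / 4,270.27 = 65.46%.

Labor force participation rate ≈ 65.46%; unemployment rate ≈ 4.14%.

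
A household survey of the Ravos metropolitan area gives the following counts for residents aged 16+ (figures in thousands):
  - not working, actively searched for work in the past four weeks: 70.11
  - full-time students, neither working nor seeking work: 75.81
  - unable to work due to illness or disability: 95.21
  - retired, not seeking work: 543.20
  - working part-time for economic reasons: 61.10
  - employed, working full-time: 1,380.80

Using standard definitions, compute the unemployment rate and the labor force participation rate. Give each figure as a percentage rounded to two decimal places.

Unemployment rate ≈ 4.64%; labor force participation rate ≈ 67.92%.

Employed = 61.10 + 1,380.80 = 1,441.90 thousand (anyone who worked, including part-time for economic reasons, counts as employed).
Unemployed = 70.11 thousand.
Labor force = 1,441.90 + 70.11 = 1,512.01 thousand.
Not in labor force = 75.81 + 95.21 + 543.20 = 714.22 thousand (those not working and not actively searching are outside the labor force).
Civilian working-age population = 1,512.01 + 714.22 = 2,226.23 thousand.
Unemployment rate = 70.11 / 1,512.01 = 4.64%.
Labor force participation rate = 1,512.01 / 2,226.23 = 67.92%.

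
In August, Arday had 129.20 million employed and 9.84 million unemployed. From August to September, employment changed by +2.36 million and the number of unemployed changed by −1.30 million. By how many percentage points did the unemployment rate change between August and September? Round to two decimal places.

The unemployment rate changed by −0.98 percentage points.

August: labor force = 129.20 + 9.84 = 139.04; u = 9.84/139.04 = 7.08%.
September: labor force = 131.56 + 8.54 = 140.10; u = 8.54/140.10 = 6.10%.
Change = 6.10% − 7.08% = −0.98 pp.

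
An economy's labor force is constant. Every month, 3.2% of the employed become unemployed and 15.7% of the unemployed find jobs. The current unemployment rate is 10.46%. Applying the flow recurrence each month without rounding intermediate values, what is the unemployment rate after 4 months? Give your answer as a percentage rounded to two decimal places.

With a fixed labor force, u_{t+1} = u_t + s·(1−u_t) − f·u_t = u_t·(1−s−f) + s.
Here 1−s−f = 0.811 and s = 0.032.
u_1 = 0.104600 × 0.811 + 0.032 = 0.116831.
u_2 = 0.116831 × 0.811 + 0.032 = 0.126750.
u_3 = 0.126750 × 0.811 + 0.032 = 0.134794.
u_4 = 0.134794 × 0.811 + 0.032 = 0.141318.

Unemployment rate after four months ≈ 14.13%.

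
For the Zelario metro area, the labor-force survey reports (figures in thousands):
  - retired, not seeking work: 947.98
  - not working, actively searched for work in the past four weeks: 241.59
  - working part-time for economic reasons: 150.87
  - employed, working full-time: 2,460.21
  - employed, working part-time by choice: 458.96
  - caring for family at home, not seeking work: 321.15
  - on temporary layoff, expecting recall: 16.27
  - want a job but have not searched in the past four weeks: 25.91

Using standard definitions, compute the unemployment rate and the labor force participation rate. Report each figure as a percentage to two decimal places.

Employed = 150.87 + 2,460.21 + 458.96 = 3,070.04 thousand (anyone who worked, including part-time for economic reasons, counts as employed).
Unemployed = 241.59 + 16.27 = 257.86 thousand (jobless and actively searching, or on temporary layoff).
Labor force = 3,070.04 + 257.86 = 3,327.90 thousand.
Not in labor force = 947.98 + 321.15 + 25.91 = 1,295.04 thousand (those not working and not actively searching are outside the labor force — including those who want a job but have given up searching).
Civilian working-age population = 3,327.90 + 1,295.04 = 4,622.94 thousand.
Unemployment rate = 257.86 / 3,327.90 = 7.75%.
Labor force participation rate = 3,327.90 / 4,622.94 = 71.99%.

Unemployment rate ≈ 7.75%; labor force participation rate ≈ 71.99%.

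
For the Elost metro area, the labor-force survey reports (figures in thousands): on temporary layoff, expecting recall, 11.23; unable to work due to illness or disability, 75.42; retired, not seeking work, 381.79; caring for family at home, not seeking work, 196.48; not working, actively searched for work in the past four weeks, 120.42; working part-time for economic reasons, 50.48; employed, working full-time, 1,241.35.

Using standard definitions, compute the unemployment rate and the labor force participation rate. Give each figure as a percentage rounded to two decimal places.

Employed = 50.48 + 1,241.35 = 1,291.83 thousand (anyone who worked, including part-time for economic reasons, counts as employed).
Unemployed = 11.23 + 120.42 = 131.65 thousand (jobless and actively searching, or on temporary layoff).
Labor force = 1,291.83 + 131.65 = 1,423.48 thousand.
Not in labor force = 75.42 + 381.79 + 196.48 = 653.69 thousand (those not working and not actively searching are outside the labor force).
Civilian working-age population = 1,423.48 + 653.69 = 2,077.17 thousand.
Unemployment rate = 131.65 / 1,423.48 = 9.25%.
Labor force participation rate = 1,423.48 / 2,077.17 = 68.53%.

Unemployment rate ≈ 9.25%; labor force participation rate ≈ 68.53%.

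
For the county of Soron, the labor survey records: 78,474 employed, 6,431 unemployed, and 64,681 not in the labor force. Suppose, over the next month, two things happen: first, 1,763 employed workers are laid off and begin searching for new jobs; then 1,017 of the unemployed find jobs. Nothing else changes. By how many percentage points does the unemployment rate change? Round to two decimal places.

The unemployment rate changes by +0.88 percentage points.

Initially, labor force = 78,474 + 6,431 = 84,905, so u = 6,431/84,905 = 7.57%.
After the first change, employed falls and unemployed rises by 1,763; labor force unchanged → E = 76,711, U = 8,194, labor force = 84,905.
After the second change, unemployed falls and employed rises by 1,017; labor force unchanged → E = 77,728, U = 7,177, labor force = 84,905.
New unemployment rate = 7,177 / 84,905 = 8.45%.
Change = 8.45% − 7.57% = +0.88 percentage points.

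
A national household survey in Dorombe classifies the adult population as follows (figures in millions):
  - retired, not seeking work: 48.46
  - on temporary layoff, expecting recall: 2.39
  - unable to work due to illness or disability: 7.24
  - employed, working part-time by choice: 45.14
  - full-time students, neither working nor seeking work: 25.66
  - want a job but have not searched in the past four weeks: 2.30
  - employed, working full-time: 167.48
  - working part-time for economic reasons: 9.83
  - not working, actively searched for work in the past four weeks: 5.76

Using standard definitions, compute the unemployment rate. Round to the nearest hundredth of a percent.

Employed = 45.14 + 167.48 + 9.83 = 222.45 million (anyone who worked, including part-time for economic reasons, counts as employed).
Unemployed = 2.39 + 5.76 = 8.15 million (jobless and actively searching, or on temporary layoff).
Labor force = 222.45 + 8.15 = 230.60 million.
Unemployment rate = 8.15 / 230.60 = 3.53%.

Unemployment rate ≈ 3.53%.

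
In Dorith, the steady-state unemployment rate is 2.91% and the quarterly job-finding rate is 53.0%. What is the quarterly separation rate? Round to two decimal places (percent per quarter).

Separation rate ≈ 1.59% per quarter.

From u* = s/(s+f): s = u·f/(1−u).
s = 0.0291 × 53.0 / (1 − 0.0291) = 1.5423 / 0.9709 ≈ 1.59% per quarter.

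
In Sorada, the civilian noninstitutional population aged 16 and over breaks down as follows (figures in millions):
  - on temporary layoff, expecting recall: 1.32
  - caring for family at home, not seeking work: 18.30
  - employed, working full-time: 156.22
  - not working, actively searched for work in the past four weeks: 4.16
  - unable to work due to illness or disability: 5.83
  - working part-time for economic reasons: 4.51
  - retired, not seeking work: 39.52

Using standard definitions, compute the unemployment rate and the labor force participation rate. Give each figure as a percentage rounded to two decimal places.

Unemployment rate ≈ 3.30%; labor force participation rate ≈ 72.31%.

Employed = 156.22 + 4.51 = 160.73 million (anyone who worked, including part-time for economic reasons, counts as employed).
Unemployed = 1.32 + 4.16 = 5.48 million (jobless and actively searching, or on temporary layoff).
Labor force = 160.73 + 5.48 = 166.21 million.
Not in labor force = 18.30 + 5.83 + 39.52 = 63.65 million (those not working and not actively searching are outside the labor force).
Civilian working-age population = 166.21 + 63.65 = 229.86 million.
Unemployment rate = 5.48 / 166.21 = 3.30%.
Labor force participation rate = 166.21 / 229.86 = 72.31%.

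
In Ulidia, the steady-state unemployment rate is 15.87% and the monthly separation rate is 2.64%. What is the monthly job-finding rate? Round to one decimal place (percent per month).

Job-finding rate ≈ 14.0% per month.

From u* = s/(s+f): f = s·(1−u)/u.
f = 2.64 × (1 − 0.1587) / 0.1587 = 2.2210 / 0.1587 ≈ 14.0% per month.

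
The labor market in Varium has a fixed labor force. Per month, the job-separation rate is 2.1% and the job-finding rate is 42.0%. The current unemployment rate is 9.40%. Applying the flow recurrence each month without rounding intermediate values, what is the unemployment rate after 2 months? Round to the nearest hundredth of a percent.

Unemployment rate after two months ≈ 6.21%.

With a fixed labor force, u_{t+1} = u_t + s·(1−u_t) − f·u_t = u_t·(1−s−f) + s.
Here 1−s−f = 0.559 and s = 0.021.
u_1 = 0.094000 × 0.559 + 0.021 = 0.073546.
u_2 = 0.073546 × 0.559 + 0.021 = 0.062112.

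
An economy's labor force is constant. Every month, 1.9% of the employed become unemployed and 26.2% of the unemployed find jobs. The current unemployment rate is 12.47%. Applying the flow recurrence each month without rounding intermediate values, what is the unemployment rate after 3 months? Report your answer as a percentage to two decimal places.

With a fixed labor force, u_{t+1} = u_t + s·(1−u_t) − f·u_t = u_t·(1−s−f) + s.
Here 1−s−f = 0.719 and s = 0.019.
u_1 = 0.124700 × 0.719 + 0.019 = 0.108659.
u_2 = 0.108659 × 0.719 + 0.019 = 0.097126.
u_3 = 0.097126 × 0.719 + 0.019 = 0.088834.

Unemployment rate after three months ≈ 8.88%.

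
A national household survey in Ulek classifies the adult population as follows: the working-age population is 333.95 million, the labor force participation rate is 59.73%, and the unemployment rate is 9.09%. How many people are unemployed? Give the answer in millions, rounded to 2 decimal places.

Labor force = 0.5973 × 333.95 = 199.47 million.
Unemployed = 0.0909 × 199.47 ≈ 18.13 million.

About 18.13 million are unemployed.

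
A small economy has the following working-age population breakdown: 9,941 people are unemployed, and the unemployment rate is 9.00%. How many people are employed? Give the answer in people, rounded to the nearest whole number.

About 100,515 are employed.

Labor force = U / u = 9,941 / 0.0900 ≈ 110,456.
Employed = labor force − unemployed = 110,456 − 9,941 = 100,515.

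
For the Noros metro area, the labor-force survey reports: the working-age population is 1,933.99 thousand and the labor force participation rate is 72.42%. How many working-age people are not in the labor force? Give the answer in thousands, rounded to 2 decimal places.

About 533.39 thousand are not in the labor force.

Share not in the labor force = 1 − 0.7242 = 0.2758.
Not in labor force = 0.2758 × 1,933.99 ≈ 533.39 thousand.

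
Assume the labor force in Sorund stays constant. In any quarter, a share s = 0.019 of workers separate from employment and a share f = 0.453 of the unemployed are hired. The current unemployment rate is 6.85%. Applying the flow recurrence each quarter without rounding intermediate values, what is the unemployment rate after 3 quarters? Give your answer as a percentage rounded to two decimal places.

With a fixed labor force, u_{t+1} = u_t + s·(1−u_t) − f·u_t = u_t·(1−s−f) + s.
Here 1−s−f = 0.528 and s = 0.019.
u_1 = 0.068500 × 0.528 + 0.019 = 0.055168.
u_2 = 0.055168 × 0.528 + 0.019 = 0.048129.
u_3 = 0.048129 × 0.528 + 0.019 = 0.044412.

Unemployment rate after three quarters ≈ 4.44%.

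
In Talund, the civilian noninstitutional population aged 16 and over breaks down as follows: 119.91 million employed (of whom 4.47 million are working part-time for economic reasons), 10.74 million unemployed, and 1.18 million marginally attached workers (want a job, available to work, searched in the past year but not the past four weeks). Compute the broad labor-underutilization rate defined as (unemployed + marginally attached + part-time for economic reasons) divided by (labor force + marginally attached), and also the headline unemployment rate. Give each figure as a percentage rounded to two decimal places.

Broad underutilization rate ≈ 12.43%; headline unemployment rate ≈ 8.22%.

Labor force = 119.91 + 10.74 = 130.65 million.
Numerator = 10.74 + 1.18 + 4.47 = 16.39 million.
Denominator = 130.65 + 1.18 = 131.83 million.
Broad rate = 16.39 / 131.83 = 12.43%.
Headline unemployment rate = 10.74 / 130.65 = 8.22%.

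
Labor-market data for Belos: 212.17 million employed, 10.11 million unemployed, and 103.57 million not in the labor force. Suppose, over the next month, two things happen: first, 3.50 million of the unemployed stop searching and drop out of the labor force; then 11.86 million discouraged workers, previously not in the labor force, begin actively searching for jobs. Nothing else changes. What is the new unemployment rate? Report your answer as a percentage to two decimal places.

New unemployment rate ≈ 8.01%.

Initially, labor force = 212.17 + 10.11 = 222.28 million, so u = 10.11/222.28 = 4.55%.
After the first change, unemployed and labor force both fall by 3.50 → E = 212.17, U = 6.61, labor force = 218.78 million.
After the second change, unemployed and labor force both rise by 11.86 → E = 212.17, U = 18.47, labor force = 230.64 million.
New unemployment rate = 18.47 / 230.64 = 8.01%.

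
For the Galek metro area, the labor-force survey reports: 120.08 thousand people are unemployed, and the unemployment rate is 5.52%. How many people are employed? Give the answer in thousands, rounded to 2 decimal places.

About 2,055.28 thousand are employed.

Labor force = U / u = 120.08 / 0.0552 ≈ 2,175.36 thousand.
Employed = labor force − unemployed = 2,175.36 − 120.08 = 2,055.28 thousand.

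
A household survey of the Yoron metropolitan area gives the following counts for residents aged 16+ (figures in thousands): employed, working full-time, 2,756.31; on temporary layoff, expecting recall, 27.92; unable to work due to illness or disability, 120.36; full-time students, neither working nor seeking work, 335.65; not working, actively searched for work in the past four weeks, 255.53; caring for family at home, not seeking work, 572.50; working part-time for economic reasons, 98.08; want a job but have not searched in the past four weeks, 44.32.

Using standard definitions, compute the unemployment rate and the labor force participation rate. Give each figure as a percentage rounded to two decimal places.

Unemployment rate ≈ 9.03%; labor force participation rate ≈ 74.52%.

Employed = 2,756.31 + 98.08 = 2,854.39 thousand (anyone who worked, including part-time for economic reasons, counts as employed).
Unemployed = 27.92 + 255.53 = 283.45 thousand (jobless and actively searching, or on temporary layoff).
Labor force = 2,854.39 + 283.45 = 3,137.84 thousand.
Not in labor force = 120.36 + 335.65 + 572.50 + 44.32 = 1,072.83 thousand (those not working and not actively searching are outside the labor force — including those who want a job but have given up searching).
Civilian working-age population = 3,137.84 + 1,072.83 = 4,210.67 thousand.
Unemployment rate = 283.45 / 3,137.84 = 9.03%.
Labor force participation rate = 3,137.84 / 4,210.67 = 74.52%.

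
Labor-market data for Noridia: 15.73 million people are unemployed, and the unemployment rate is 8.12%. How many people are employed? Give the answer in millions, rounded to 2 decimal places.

Labor force = U / u = 15.73 / 0.0812 ≈ 193.72 million.
Employed = labor force − unemployed = 193.72 − 15.73 = 177.99 million.

About 177.99 million are employed.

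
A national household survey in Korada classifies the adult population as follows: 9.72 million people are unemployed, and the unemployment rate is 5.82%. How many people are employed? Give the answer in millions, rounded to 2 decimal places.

Labor force = U / u = 9.72 / 0.0582 ≈ 167.01 million.
Employed = labor force − unemployed = 167.01 − 9.72 = 157.29 million.

About 157.29 million are employed.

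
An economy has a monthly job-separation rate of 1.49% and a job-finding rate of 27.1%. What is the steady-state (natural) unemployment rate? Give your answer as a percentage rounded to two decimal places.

At steady state the flows balance: s·E = f·U, so U/(E+U) = s/(s+f).
u* = 1.49 / (1.49 + 27.1) = 1.49 / 28.59 = 5.21%.

Steady-state unemployment rate ≈ 5.21%.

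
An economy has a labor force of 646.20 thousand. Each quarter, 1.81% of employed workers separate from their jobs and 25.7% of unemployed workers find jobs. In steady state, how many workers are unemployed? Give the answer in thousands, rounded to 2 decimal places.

Steady-state unemployment rate u* = s/(s+f) = 1.81/(1.81+25.7) = 0.065794.
Unemployed = u* × labor force = 0.065794 × 646.20 ≈ 42.52 thousand.

About 42.52 thousand are unemployed in steady state.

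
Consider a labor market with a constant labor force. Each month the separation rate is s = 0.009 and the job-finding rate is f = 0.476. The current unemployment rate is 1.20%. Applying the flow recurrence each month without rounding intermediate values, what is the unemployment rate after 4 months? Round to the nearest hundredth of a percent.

Unemployment rate after four months ≈ 1.81%.

With a fixed labor force, u_{t+1} = u_t + s·(1−u_t) − f·u_t = u_t·(1−s−f) + s.
Here 1−s−f = 0.515 and s = 0.009.
u_1 = 0.012000 × 0.515 + 0.009 = 0.015180.
u_2 = 0.015180 × 0.515 + 0.009 = 0.016818.
u_3 = 0.016818 × 0.515 + 0.009 = 0.017661.
u_4 = 0.017661 × 0.515 + 0.009 = 0.018095.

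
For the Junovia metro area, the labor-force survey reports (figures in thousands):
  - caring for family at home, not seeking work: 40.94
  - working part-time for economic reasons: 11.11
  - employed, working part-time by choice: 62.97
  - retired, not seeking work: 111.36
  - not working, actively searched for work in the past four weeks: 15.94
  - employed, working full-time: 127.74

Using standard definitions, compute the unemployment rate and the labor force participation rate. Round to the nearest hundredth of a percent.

Unemployment rate ≈ 7.32%; labor force participation rate ≈ 58.84%.

Employed = 11.11 + 62.97 + 127.74 = 201.82 thousand (anyone who worked, including part-time for economic reasons, counts as employed).
Unemployed = 15.94 thousand.
Labor force = 201.82 + 15.94 = 217.76 thousand.
Not in labor force = 40.94 + 111.36 = 152.30 thousand (those not working and not actively searching are outside the labor force).
Civilian working-age population = 217.76 + 152.30 = 370.06 thousand.
Unemployment rate = 15.94 / 217.76 = 7.32%.
Labor force participation rate = 217.76 / 370.06 = 58.84%.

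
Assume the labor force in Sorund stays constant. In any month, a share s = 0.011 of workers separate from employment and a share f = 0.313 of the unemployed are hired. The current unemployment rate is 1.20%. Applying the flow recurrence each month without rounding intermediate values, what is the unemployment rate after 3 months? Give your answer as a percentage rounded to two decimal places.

With a fixed labor force, u_{t+1} = u_t + s·(1−u_t) − f·u_t = u_t·(1−s−f) + s.
Here 1−s−f = 0.676 and s = 0.011.
u_1 = 0.012000 × 0.676 + 0.011 = 0.019112.
u_2 = 0.019112 × 0.676 + 0.011 = 0.023920.
u_3 = 0.023920 × 0.676 + 0.011 = 0.027170.

Unemployment rate after three months ≈ 2.72%.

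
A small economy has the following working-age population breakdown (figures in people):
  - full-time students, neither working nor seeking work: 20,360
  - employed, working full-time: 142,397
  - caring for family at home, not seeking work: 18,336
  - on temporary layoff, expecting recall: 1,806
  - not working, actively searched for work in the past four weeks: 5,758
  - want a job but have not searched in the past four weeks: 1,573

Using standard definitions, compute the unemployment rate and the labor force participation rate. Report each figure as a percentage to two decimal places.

Unemployment rate ≈ 5.04%; labor force participation rate ≈ 78.83%.

Employed = 142,397.
Unemployed = 1,806 + 5,758 = 7,564 (jobless and actively searching, or on temporary layoff).
Labor force = 142,397 + 7,564 = 149,961.
Not in labor force = 20,360 + 18,336 + 1,573 = 40,269 (those not working and not actively searching are outside the labor force — including those who want a job but have given up searching).
Civilian working-age population = 149,961 + 40,269 = 190,230.
Unemployment rate = 7,564 / 149,961 = 5.04%.
Labor force participation rate = 149,961 / 190,230 = 78.83%.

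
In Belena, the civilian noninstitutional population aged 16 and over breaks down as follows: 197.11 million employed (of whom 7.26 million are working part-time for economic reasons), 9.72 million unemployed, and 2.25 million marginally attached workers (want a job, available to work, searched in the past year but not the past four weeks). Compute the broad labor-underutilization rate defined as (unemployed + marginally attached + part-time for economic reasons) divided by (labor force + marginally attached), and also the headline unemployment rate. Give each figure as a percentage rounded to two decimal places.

Labor force = 197.11 + 9.72 = 206.83 million.
Numerator = 9.72 + 2.25 + 7.26 = 19.23 million.
Denominator = 206.83 + 2.25 = 209.08 million.
Broad rate = 19.23 / 209.08 = 9.20%.
Headline unemployment rate = 9.72 / 206.83 = 4.70%.

Broad underutilization rate ≈ 9.20%; headline unemployment rate ≈ 4.70%.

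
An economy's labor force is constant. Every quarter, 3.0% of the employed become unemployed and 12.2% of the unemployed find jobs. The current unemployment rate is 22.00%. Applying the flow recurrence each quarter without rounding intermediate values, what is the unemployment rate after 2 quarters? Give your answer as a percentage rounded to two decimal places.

With a fixed labor force, u_{t+1} = u_t + s·(1−u_t) − f·u_t = u_t·(1−s−f) + s.
Here 1−s−f = 0.848 and s = 0.030.
u_1 = 0.220000 × 0.848 + 0.030 = 0.216560.
u_2 = 0.216560 × 0.848 + 0.030 = 0.213643.

Unemployment rate after two quarters ≈ 21.36%.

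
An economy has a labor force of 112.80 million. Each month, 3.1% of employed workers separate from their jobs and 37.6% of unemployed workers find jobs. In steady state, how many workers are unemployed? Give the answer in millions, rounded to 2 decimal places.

Steady-state unemployment rate u* = s/(s+f) = 3.1/(3.1+37.6) = 0.076167.
Unemployed = u* × labor force = 0.076167 × 112.80 ≈ 8.59 million.

About 8.59 million are unemployed in steady state.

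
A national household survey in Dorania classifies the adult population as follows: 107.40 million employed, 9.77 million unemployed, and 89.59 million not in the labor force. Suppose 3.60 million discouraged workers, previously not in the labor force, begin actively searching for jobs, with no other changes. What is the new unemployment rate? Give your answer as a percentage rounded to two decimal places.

New unemployment rate ≈ 11.07%.

Initially, labor force = 107.40 + 9.77 = 117.17 million, so u = 9.77/117.17 = 8.34%.
After the change, unemployed and labor force both rise by 3.60 → E = 107.40, U = 13.37, labor force = 120.77 million.
New unemployment rate = 13.37 / 120.77 = 11.07%.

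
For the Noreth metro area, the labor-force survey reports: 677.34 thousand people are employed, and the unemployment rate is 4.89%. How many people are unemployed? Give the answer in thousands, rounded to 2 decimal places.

About 34.82 thousand are unemployed.

Let U be the number unemployed. The labor force is E + U, and U/(E+U) = 0.0489.
So U = 0.0489 × 677.34 / (1 − 0.0489) = 33.1219 / 0.9511 ≈ 34.82 thousand.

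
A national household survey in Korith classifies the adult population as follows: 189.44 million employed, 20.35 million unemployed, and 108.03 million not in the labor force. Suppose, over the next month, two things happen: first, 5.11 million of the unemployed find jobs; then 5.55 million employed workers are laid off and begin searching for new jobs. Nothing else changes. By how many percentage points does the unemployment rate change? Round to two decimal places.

Initially, labor force = 189.44 + 20.35 = 209.79 million, so u = 20.35/209.79 = 9.70%.
After the first change, unemployed falls and employed rises by 5.11; labor force unchanged → E = 194.55, U = 15.24, labor force = 209.79 million.
After the second change, employed falls and unemployed rises by 5.55; labor force unchanged → E = 189.00, U = 20.79, labor force = 209.79 million.
New unemployment rate = 20.79 / 209.79 = 9.91%.
Change = 9.91% − 9.70% = +0.21 percentage points.

The unemployment rate changes by +0.21 percentage points.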